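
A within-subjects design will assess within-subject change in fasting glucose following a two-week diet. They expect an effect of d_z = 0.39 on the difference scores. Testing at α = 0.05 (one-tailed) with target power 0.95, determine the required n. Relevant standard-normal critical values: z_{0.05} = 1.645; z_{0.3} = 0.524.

For a paired (one-sample on differences) test: n = ((z_{α} + z_β) / d)².
z_{α} + z_β = 1.645 + 1.645 = 3.290.
n = (3.290 / 0.39)² = 8.436² = 71.16.
Round up.

n = 72 pairs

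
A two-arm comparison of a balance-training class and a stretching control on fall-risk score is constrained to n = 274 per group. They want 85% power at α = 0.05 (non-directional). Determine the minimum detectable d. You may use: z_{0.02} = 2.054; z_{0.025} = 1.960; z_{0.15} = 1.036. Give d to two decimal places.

For two independent groups of n = 274 each: d_min = (z_{α/2} + z_β)·√(2/n).
z-sum = 1.960 + 1.036 = 2.996.
d_min = 2.996 × √(2/274) = 2.996 × 0.0854 = 0.256.

d_min ≈ 0.26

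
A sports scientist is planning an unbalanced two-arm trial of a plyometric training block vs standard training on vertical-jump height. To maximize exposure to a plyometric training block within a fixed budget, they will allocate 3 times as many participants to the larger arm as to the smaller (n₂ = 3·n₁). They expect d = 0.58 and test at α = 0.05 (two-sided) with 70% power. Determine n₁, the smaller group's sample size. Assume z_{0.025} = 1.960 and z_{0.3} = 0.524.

With allocation ratio k = n₂/n₁ = 3, Var(x̄₁−x̄₂) = σ²(1/n₁ + 1/(k·n₁)) = σ²·(k+1)/(k·n₁).
So n₁ = (1 + 1/k)·((z_{α/2} + z_β)/d)² = 1.333 × (2.484/0.58)².
n₁ = 1.333 × 18.34 = 24.5.
Round up: n₁ = 25, giving n₂ = 3 × 25 = 75.

n₁ = 25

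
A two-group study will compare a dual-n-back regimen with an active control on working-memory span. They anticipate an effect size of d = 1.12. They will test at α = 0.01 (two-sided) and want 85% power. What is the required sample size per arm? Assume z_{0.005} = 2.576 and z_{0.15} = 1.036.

For two independent groups with equal n: n = 2·((z_{α/2} + z_β) / d)².
z_{α/2} + z_β = 2.576 + 1.036 = 3.612.
n = 2 × (3.612 / 1.12)² = 2 × 3.225² = 2 × 10.40 = 20.8.
Round up to the next whole participant.

n = 21 per group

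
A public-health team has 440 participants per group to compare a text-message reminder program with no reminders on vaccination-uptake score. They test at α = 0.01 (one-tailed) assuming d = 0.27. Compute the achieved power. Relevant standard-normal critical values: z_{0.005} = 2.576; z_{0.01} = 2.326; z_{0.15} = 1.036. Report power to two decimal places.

For two equal groups, power = Φ(d·√(n/2) − z_{α}).
d·√(n/2) = 0.27 × √(440/2) = 0.27 × 14.832 = 4.005.
z_β = 4.005 − 2.326 = 1.679.
Power = Φ(1.679) = 0.953.

power ≈ 0.95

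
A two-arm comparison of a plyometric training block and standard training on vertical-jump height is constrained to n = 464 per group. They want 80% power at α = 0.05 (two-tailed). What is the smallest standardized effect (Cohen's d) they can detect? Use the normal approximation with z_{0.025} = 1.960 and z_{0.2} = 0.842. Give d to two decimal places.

For two independent groups of n = 464 each: d_min = (z_{α/2} + z_β)·√(2/n).
z-sum = 1.960 + 0.842 = 2.802.
d_min = 2.802 × √(2/464) = 2.802 × 0.0657 = 0.184.

d_min ≈ 0.18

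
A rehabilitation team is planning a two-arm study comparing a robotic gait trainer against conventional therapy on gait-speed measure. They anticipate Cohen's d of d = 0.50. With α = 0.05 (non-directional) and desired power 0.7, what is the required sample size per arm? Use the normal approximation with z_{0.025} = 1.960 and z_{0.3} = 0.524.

n = 50 per group

For two independent groups with equal n: n = 2·((z_{α/2} + z_β) / d)².
z_{α/2} + z_β = 1.960 + 0.524 = 2.484.
n = 2 × (2.484 / 0.50)² = 2 × 4.968² = 2 × 24.68 = 49.4.
Round up to the next whole participant.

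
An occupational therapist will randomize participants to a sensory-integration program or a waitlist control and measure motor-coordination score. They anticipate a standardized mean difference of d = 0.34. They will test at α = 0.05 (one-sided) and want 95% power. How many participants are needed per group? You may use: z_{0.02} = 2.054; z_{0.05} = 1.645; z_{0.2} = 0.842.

n = 188 per group

For two independent groups with equal n: n = 2·((z_{α} + z_β) / d)².
z_{α} + z_β = 1.645 + 1.645 = 3.290.
n = 2 × (3.290 / 0.34)² = 2 × 9.676² = 2 × 93.63 = 187.3.
Round up to the next whole participant.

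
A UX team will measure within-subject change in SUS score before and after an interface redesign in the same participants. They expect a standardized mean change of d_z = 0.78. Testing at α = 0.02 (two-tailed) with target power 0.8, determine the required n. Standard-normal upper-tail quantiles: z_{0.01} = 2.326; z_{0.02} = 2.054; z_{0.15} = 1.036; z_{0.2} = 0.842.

For a paired (one-sample on differences) test: n = ((z_{α/2} + z_β) / d)².
z_{α/2} + z_β = 2.326 + 0.842 = 3.168.
n = (3.168 / 0.78)² = 4.062² = 16.50.
Round up.

n = 17 pairs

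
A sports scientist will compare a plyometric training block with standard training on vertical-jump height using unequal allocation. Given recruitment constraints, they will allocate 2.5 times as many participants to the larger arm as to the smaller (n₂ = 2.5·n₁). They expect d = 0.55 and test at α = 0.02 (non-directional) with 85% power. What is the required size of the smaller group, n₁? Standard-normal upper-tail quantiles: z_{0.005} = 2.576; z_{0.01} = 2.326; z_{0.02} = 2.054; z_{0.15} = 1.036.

n₁ = 53

With allocation ratio k = n₂/n₁ = 2.5, Var(x̄₁−x̄₂) = σ²(1/n₁ + 1/(k·n₁)) = σ²·(k+1)/(k·n₁).
So n₁ = (1 + 1/k)·((z_{α/2} + z_β)/d)² = 1.400 × (3.362/0.55)².
n₁ = 1.400 × 37.37 = 52.3.
Round up: n₁ = 53, giving n₂ = ⌈2.5 × 53⌉ = ⌈132.5⌉ = 133.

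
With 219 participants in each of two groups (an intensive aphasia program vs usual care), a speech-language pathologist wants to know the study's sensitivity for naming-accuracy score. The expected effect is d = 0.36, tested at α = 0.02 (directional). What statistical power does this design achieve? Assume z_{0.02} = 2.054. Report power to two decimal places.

power ≈ 0.96

For two equal groups, power = Φ(d·√(n/2) − z_{α}).
d·√(n/2) = 0.36 × √(219/2) = 0.36 × 10.464 = 3.767.
z_β = 3.767 − 2.054 = 1.713.
Power = Φ(1.713) = 0.957.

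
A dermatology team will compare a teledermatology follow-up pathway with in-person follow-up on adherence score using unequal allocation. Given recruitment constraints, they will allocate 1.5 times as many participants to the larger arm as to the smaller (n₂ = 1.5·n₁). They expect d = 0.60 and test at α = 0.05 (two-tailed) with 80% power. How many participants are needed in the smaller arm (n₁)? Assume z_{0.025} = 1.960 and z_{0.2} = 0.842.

With allocation ratio k = n₂/n₁ = 1.5, Var(x̄₁−x̄₂) = σ²(1/n₁ + 1/(k·n₁)) = σ²·(k+1)/(k·n₁).
So n₁ = (1 + 1/k)·((z_{α/2} + z_β)/d)² = 1.667 × (2.802/0.60)².
n₁ = 1.667 × 21.81 = 36.3.
Round up: n₁ = 37, giving n₂ = ⌈1.5 × 37⌉ = ⌈55.5⌉ = 56.

n₁ = 37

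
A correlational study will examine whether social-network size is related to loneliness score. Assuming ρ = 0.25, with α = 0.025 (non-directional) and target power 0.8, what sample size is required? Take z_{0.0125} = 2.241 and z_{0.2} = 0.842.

Fisher's z: C = ½·ln((1+r)/(1−r)) = ½·ln(1.6667) = 0.2554.
n = ((z_{α/2} + z_β)/C)² + 3.
(2.241 + 0.842) / 0.2554 = 3.083 / 0.2554 = 12.071.
n = 12.071² + 3 = 145.72 + 3 = 148.7.
Round up.

n = 149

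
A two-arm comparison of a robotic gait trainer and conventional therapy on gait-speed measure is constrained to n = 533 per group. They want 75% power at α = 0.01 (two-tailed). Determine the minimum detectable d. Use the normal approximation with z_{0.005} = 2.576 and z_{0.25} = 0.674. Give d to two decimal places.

d_min ≈ 0.20

For two independent groups of n = 533 each: d_min = (z_{α/2} + z_β)·√(2/n).
z-sum = 2.576 + 0.674 = 3.250.
d_min = 3.250 × √(2/533) = 3.250 × 0.0613 = 0.199.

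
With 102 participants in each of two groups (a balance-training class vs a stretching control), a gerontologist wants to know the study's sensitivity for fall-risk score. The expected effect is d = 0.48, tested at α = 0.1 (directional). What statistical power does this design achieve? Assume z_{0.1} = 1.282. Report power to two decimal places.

power ≈ 0.98

For two equal groups, power = Φ(d·√(n/2) − z_{α}).
d·√(n/2) = 0.48 × √(102/2) = 0.48 × 7.141 = 3.428.
z_β = 3.428 − 1.282 = 2.146.
Power = Φ(2.146) = 0.984.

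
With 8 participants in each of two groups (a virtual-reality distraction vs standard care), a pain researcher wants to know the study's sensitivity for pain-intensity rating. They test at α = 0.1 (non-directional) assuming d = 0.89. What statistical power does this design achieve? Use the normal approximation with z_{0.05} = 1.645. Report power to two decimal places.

power ≈ 0.55

For two equal groups, power = Φ(d·√(n/2) − z_{α/2}).
d·√(n/2) = 0.89 × √(8/2) = 0.89 × 2.000 = 1.780.
z_β = 1.780 − 1.645 = 0.135.
Power = Φ(0.135) = 0.554.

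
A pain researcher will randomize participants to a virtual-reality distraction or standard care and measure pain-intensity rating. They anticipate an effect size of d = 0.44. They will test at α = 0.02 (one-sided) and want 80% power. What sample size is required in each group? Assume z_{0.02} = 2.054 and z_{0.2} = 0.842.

n = 87 per group

For two independent groups with equal n: n = 2·((z_{α} + z_β) / d)².
z_{α} + z_β = 2.054 + 0.842 = 2.896.
n = 2 × (2.896 / 0.44)² = 2 × 6.582² = 2 × 43.32 = 86.6.
Round up to the next whole participant.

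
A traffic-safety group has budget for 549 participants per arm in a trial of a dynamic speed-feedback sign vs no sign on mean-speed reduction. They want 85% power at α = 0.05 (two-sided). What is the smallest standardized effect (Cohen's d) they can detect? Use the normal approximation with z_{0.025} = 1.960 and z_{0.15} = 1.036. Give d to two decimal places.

d_min ≈ 0.18

For two independent groups of n = 549 each: d_min = (z_{α/2} + z_β)·√(2/n).
z-sum = 1.960 + 1.036 = 2.996.
d_min = 2.996 × √(2/549) = 2.996 × 0.0604 = 0.181.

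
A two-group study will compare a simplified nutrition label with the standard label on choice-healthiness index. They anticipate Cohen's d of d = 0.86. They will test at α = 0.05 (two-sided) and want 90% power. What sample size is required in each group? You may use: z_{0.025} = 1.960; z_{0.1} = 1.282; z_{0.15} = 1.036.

For two independent groups with equal n: n = 2·((z_{α/2} + z_β) / d)².
z_{α/2} + z_β = 1.960 + 1.282 = 3.242.
n = 2 × (3.242 / 0.86)² = 2 × 3.770² = 2 × 14.21 = 28.4.
Round up to the next whole participant.

n = 29 per group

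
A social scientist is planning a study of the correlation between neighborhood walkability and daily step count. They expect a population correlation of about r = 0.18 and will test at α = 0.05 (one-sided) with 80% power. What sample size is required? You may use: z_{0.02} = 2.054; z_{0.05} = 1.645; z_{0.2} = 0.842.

Fisher's z: C = ½·ln((1+r)/(1−r)) = ½·ln(1.4390) = 0.1820.
n = ((z_{α} + z_β)/C)² + 3.
(1.645 + 0.842) / 0.1820 = 2.487 / 0.1820 = 13.665.
n = 13.665² + 3 = 186.73 + 3 = 189.7.
Round up.

n = 190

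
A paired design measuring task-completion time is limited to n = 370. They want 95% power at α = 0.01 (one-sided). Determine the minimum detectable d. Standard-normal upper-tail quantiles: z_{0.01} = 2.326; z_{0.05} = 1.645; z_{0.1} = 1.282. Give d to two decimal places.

For a single sample (or paired design) of n = 370: d_min = (z_{α} + z_β)/√n.
z-sum = 2.326 + 1.645 = 3.971.
d_min = 3.971 / √370 = 3.971 / 19.235 = 0.206.

d_min ≈ 0.21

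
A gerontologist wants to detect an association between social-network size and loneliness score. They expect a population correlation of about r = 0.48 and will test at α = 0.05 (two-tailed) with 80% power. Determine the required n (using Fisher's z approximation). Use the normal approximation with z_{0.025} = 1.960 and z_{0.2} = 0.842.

Fisher's z: C = ½·ln((1+r)/(1−r)) = ½·ln(2.8462) = 0.5230.
n = ((z_{α/2} + z_β)/C)² + 3.
(1.960 + 0.842) / 0.5230 = 2.802 / 0.5230 = 5.358.
n = 5.358² + 3 = 28.70 + 3 = 31.7.
Round up.

n = 32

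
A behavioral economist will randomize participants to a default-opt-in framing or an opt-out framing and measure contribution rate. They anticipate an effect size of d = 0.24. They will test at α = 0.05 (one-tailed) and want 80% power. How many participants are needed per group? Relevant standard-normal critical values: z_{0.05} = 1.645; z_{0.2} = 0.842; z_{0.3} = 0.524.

For two independent groups with equal n: n = 2·((z_{α} + z_β) / d)².
z_{α} + z_β = 1.645 + 0.842 = 2.487.
n = 2 × (2.487 / 0.24)² = 2 × 10.363² = 2 × 107.38 = 214.8.
Round up to the next whole participant.

n = 215 per group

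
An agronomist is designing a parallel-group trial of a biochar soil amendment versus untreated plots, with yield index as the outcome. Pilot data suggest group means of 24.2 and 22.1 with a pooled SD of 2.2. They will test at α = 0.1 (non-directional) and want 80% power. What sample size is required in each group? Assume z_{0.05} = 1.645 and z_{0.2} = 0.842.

Cohen's d = |M₁ − M₂| / SD_pooled = |24.2 − 22.1| / 2.2 = 2.1 / 2.2 = 0.955.
For two independent groups with equal n: n = 2·((z_{α/2} + z_β) / d)².
z_{α/2} + z_β = 1.645 + 0.842 = 2.487.
n = 2 × (2.487 / 0.955)² = 2 × 2.604² = 2 × 6.78 = 13.6.
Round up to the next whole participant.

n = 14 per group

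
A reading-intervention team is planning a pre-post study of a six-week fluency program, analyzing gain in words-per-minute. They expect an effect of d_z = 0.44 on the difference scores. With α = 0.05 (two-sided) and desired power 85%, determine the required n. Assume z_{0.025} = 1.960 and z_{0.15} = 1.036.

For a paired (one-sample on differences) test: n = ((z_{α/2} + z_β) / d)².
z_{α/2} + z_β = 1.960 + 1.036 = 2.996.
n = (2.996 / 0.44)² = 6.809² = 46.36.
Round up.

n = 47 pairs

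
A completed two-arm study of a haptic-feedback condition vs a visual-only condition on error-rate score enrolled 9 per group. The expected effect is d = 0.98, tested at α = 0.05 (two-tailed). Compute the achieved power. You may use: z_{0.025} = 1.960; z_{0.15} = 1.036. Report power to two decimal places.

power ≈ 0.55

For two equal groups, power = Φ(d·√(n/2) − z_{α/2}).
d·√(n/2) = 0.98 × √(9/2) = 0.98 × 2.121 = 2.079.
z_β = 2.079 − 1.960 = 0.119.
Power = Φ(0.119) = 0.547.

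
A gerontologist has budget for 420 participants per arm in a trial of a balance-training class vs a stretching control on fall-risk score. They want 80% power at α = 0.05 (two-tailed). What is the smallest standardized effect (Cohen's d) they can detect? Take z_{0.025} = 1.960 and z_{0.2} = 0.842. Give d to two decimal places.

For two independent groups of n = 420 each: d_min = (z_{α/2} + z_β)·√(2/n).
z-sum = 1.960 + 0.842 = 2.802.
d_min = 2.802 × √(2/420) = 2.802 × 0.0690 = 0.193.

d_min ≈ 0.19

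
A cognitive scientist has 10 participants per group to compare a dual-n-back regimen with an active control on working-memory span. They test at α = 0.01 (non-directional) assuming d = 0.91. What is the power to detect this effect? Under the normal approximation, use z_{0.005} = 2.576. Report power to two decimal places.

power ≈ 0.29

For two equal groups, power = Φ(d·√(n/2) − z_{α/2}).
d·√(n/2) = 0.91 × √(10/2) = 0.91 × 2.236 = 2.035.
z_β = 2.035 − 2.576 = -0.541.
Power = Φ(-0.541) = 0.294.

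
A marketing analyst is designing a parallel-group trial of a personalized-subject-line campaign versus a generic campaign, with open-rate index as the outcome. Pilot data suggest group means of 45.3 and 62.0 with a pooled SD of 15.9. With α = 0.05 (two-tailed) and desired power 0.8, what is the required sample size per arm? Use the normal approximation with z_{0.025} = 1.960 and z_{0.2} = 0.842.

Cohen's d = |M₁ − M₂| / SD_pooled = |45.3 − 62.0| / 15.9 = 16.7 / 15.9 = 1.050.
For two independent groups with equal n: n = 2·((z_{α/2} + z_β) / d)².
z_{α/2} + z_β = 1.960 + 0.842 = 2.802.
n = 2 × (2.802 / 1.050)² = 2 × 2.669² = 2 × 7.12 = 14.2.
Round up to the next whole participant.

n = 15 per group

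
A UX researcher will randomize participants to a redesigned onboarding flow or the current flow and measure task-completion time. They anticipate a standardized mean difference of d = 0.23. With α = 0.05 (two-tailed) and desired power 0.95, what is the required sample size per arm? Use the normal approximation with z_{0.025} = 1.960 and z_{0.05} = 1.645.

n = 492 per group

For two independent groups with equal n: n = 2·((z_{α/2} + z_β) / d)².
z_{α/2} + z_β = 1.960 + 1.645 = 3.605.
n = 2 × (3.605 / 0.23)² = 2 × 15.674² = 2 × 245.67 = 491.3.
Round up to the next whole participant.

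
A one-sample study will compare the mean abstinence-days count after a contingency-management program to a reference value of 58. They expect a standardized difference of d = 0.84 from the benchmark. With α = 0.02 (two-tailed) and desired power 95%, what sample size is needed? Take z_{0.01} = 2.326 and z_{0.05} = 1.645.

For a one-sample test: n = ((z_{α/2} + z_β) / d)².
z_{α/2} + z_β = 2.326 + 1.645 = 3.971.
n = (3.971 / 0.84)² = 4.727² = 22.35.
Round up.

n = 23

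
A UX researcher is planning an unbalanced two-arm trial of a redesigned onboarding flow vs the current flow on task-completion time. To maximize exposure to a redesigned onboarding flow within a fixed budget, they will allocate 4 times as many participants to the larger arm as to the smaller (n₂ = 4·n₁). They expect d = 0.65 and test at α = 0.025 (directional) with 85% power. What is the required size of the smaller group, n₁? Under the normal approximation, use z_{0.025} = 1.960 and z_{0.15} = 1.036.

With allocation ratio k = n₂/n₁ = 4, Var(x̄₁−x̄₂) = σ²(1/n₁ + 1/(k·n₁)) = σ²·(k+1)/(k·n₁).
So n₁ = (1 + 1/k)·((z_{α} + z_β)/d)² = 1.250 × (2.996/0.65)².
n₁ = 1.250 × 21.25 = 26.6.
Round up: n₁ = 27, giving n₂ = 4 × 27 = 108.

n₁ = 27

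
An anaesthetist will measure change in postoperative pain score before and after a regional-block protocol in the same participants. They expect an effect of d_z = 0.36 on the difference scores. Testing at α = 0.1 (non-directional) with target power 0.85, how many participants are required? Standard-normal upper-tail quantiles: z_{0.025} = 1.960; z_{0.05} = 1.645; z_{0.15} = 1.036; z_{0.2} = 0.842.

For a paired (one-sample on differences) test: n = ((z_{α/2} + z_β) / d)².
z_{α/2} + z_β = 1.645 + 1.036 = 2.681.
n = (2.681 / 0.36)² = 7.447² = 55.46.
Round up.

n = 56 pairs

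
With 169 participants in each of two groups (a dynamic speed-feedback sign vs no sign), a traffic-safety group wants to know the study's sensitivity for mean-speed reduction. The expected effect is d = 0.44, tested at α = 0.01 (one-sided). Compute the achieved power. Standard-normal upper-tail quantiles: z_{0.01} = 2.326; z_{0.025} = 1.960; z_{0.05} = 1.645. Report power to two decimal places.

power ≈ 0.96

For two equal groups, power = Φ(d·√(n/2) − z_{α}).
d·√(n/2) = 0.44 × √(169/2) = 0.44 × 9.192 = 4.045.
z_β = 4.045 − 2.326 = 1.719.
Power = Φ(1.719) = 0.957.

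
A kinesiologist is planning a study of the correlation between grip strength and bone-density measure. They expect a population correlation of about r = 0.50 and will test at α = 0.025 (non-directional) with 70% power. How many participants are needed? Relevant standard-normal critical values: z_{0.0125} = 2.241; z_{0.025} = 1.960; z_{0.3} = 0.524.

n = 29

Fisher's z: C = ½·ln((1+r)/(1−r)) = ½·ln(3.0000) = 0.5493.
n = ((z_{α/2} + z_β)/C)² + 3.
(2.241 + 0.524) / 0.5493 = 2.765 / 0.5493 = 5.034.
n = 5.034² + 3 = 25.34 + 3 = 28.3.
Round up.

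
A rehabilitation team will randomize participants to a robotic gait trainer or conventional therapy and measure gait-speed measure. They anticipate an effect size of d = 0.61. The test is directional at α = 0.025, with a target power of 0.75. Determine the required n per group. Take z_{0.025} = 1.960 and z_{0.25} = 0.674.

For two independent groups with equal n: n = 2·((z_{α} + z_β) / d)².
z_{α} + z_β = 1.960 + 0.674 = 2.634.
n = 2 × (2.634 / 0.61)² = 2 × 4.318² = 2 × 18.65 = 37.3.
Round up to the next whole participant.

n = 38 per group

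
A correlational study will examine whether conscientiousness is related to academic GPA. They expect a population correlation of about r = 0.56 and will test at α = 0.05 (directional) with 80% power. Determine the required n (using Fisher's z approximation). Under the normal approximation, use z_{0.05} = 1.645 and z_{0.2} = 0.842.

n = 19

Fisher's z: C = ½·ln((1+r)/(1−r)) = ½·ln(3.5455) = 0.6328.
n = ((z_{α} + z_β)/C)² + 3.
(1.645 + 0.842) / 0.6328 = 2.487 / 0.6328 = 3.930.
n = 3.930² + 3 = 15.45 + 3 = 18.4.
Round up.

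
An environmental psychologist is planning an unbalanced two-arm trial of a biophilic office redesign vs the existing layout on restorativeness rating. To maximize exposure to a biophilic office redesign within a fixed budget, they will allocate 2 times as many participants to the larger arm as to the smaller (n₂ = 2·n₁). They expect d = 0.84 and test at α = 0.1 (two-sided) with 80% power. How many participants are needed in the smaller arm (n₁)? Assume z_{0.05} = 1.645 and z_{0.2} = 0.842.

With allocation ratio k = n₂/n₁ = 2, Var(x̄₁−x̄₂) = σ²(1/n₁ + 1/(k·n₁)) = σ²·(k+1)/(k·n₁).
So n₁ = (1 + 1/k)·((z_{α/2} + z_β)/d)² = 1.500 × (2.487/0.84)².
n₁ = 1.500 × 8.77 = 13.1.
Round up: n₁ = 14, giving n₂ = 2 × 14 = 28.

n₁ = 14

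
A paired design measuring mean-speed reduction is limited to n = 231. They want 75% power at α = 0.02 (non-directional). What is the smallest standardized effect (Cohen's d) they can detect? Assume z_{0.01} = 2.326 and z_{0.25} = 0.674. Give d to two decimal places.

d_min ≈ 0.20

For a single sample (or paired design) of n = 231: d_min = (z_{α/2} + z_β)/√n.
z-sum = 2.326 + 0.674 = 3.000.
d_min = 3.000 / √231 = 3.000 / 15.199 = 0.197.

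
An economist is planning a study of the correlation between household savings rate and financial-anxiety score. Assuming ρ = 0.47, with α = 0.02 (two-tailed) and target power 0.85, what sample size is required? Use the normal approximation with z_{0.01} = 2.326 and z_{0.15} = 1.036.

Fisher's z: C = ½·ln((1+r)/(1−r)) = ½·ln(2.7736) = 0.5101.
n = ((z_{α/2} + z_β)/C)² + 3.
(2.326 + 1.036) / 0.5101 = 3.362 / 0.5101 = 6.591.
n = 6.591² + 3 = 43.44 + 3 = 46.4.
Round up.

n = 47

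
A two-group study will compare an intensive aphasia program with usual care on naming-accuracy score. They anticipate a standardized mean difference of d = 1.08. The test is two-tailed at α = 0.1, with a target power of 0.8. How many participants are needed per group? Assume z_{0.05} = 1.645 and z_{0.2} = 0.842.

For two independent groups with equal n: n = 2·((z_{α/2} + z_β) / d)².
z_{α/2} + z_β = 1.645 + 0.842 = 2.487.
n = 2 × (2.487 / 1.08)² = 2 × 2.303² = 2 × 5.30 = 10.6.
Round up to the next whole participant.

n = 11 per group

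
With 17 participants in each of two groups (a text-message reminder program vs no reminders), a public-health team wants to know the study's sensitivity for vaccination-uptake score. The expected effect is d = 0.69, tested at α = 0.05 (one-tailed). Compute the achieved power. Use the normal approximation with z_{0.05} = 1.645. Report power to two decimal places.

For two equal groups, power = Φ(d·√(n/2) − z_{α}).
d·√(n/2) = 0.69 × √(17/2) = 0.69 × 2.915 = 2.012.
z_β = 2.012 − 1.645 = 0.367.
Power = Φ(0.367) = 0.643.

power ≈ 0.64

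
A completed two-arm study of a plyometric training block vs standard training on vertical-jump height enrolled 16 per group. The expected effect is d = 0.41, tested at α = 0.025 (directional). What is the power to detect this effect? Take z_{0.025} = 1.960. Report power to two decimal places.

power ≈ 0.21

For two equal groups, power = Φ(d·√(n/2) − z_{α}).
d·√(n/2) = 0.41 × √(16/2) = 0.41 × 2.828 = 1.160.
z_β = 1.160 − 1.960 = -0.800.
Power = Φ(-0.800) = 0.212.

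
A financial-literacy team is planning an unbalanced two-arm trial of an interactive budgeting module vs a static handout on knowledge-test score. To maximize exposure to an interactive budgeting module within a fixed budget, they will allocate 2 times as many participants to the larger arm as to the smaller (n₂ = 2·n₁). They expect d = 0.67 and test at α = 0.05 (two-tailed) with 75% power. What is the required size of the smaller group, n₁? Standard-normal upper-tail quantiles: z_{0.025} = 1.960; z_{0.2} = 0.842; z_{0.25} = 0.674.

With allocation ratio k = n₂/n₁ = 2, Var(x̄₁−x̄₂) = σ²(1/n₁ + 1/(k·n₁)) = σ²·(k+1)/(k·n₁).
So n₁ = (1 + 1/k)·((z_{α/2} + z_β)/d)² = 1.500 × (2.634/0.67)².
n₁ = 1.500 × 15.46 = 23.2.
Round up: n₁ = 24, giving n₂ = 2 × 24 = 48.

n₁ = 24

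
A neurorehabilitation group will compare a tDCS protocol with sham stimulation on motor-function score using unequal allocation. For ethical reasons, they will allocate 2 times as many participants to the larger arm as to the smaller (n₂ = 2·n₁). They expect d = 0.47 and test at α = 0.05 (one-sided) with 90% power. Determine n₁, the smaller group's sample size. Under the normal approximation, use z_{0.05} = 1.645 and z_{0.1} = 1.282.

n₁ = 59

With allocation ratio k = n₂/n₁ = 2, Var(x̄₁−x̄₂) = σ²(1/n₁ + 1/(k·n₁)) = σ²·(k+1)/(k·n₁).
So n₁ = (1 + 1/k)·((z_{α} + z_β)/d)² = 1.500 × (2.927/0.47)².
n₁ = 1.500 × 38.78 = 58.2.
Round up: n₁ = 59, giving n₂ = 2 × 59 = 118.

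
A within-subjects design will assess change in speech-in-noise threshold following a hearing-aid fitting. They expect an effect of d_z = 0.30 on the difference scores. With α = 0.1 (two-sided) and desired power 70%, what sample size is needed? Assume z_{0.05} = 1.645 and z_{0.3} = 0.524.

For a paired (one-sample on differences) test: n = ((z_{α/2} + z_β) / d)².
z_{α/2} + z_β = 1.645 + 0.524 = 2.169.
n = (2.169 / 0.30)² = 7.230² = 52.27.
Round up.

n = 53 pairs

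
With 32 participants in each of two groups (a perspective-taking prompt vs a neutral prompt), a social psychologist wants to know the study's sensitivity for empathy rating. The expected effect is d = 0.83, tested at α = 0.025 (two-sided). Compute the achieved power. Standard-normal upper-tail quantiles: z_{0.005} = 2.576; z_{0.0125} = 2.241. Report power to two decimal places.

For two equal groups, power = Φ(d·√(n/2) − z_{α/2}).
d·√(n/2) = 0.83 × √(32/2) = 0.83 × 4.000 = 3.320.
z_β = 3.320 − 2.241 = 1.079.
Power = Φ(1.079) = 0.860.

power ≈ 0.86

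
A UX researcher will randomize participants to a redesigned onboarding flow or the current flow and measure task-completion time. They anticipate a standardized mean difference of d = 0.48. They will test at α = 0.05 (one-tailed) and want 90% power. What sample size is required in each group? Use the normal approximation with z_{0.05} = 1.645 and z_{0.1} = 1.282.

For two independent groups with equal n: n = 2·((z_{α} + z_β) / d)².
z_{α} + z_β = 1.645 + 1.282 = 2.927.
n = 2 × (2.927 / 0.48)² = 2 × 6.098² = 2 × 37.18 = 74.4.
Round up to the next whole participant.

n = 75 per group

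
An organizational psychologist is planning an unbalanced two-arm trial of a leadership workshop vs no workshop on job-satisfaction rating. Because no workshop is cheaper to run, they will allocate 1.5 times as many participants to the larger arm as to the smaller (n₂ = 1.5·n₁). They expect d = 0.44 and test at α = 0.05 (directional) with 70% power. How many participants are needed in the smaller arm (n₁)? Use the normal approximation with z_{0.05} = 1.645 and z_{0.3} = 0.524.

With allocation ratio k = n₂/n₁ = 1.5, Var(x̄₁−x̄₂) = σ²(1/n₁ + 1/(k·n₁)) = σ²·(k+1)/(k·n₁).
So n₁ = (1 + 1/k)·((z_{α} + z_β)/d)² = 1.667 × (2.169/0.44)².
n₁ = 1.667 × 24.30 = 40.5.
Round up: n₁ = 41, giving n₂ = ⌈1.5 × 41⌉ = ⌈61.5⌉ = 62.

n₁ = 41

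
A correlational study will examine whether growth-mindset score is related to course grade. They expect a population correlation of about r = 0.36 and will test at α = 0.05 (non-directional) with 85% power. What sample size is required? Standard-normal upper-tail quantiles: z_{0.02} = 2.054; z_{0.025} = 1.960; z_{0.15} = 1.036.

n = 67

Fisher's z: C = ½·ln((1+r)/(1−r)) = ½·ln(2.1250) = 0.3769.
n = ((z_{α/2} + z_β)/C)² + 3.
(1.960 + 1.036) / 0.3769 = 2.996 / 0.3769 = 7.949.
n = 7.949² + 3 = 63.19 + 3 = 66.2.
Round up.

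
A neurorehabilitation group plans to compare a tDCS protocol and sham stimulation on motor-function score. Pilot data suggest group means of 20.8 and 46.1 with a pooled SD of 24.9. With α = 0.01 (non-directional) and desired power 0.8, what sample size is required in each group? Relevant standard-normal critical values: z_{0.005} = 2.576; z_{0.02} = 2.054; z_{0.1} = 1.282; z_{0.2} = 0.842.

n = 23 per group

Cohen's d = |M₁ − M₂| / SD_pooled = |20.8 − 46.1| / 24.9 = 25.3 / 24.9 = 1.016.
For two independent groups with equal n: n = 2·((z_{α/2} + z_β) / d)².
z_{α/2} + z_β = 2.576 + 0.842 = 3.418.
n = 2 × (3.418 / 1.016)² = 2 × 3.364² = 2 × 11.32 = 22.6.
Round up to the next whole participant.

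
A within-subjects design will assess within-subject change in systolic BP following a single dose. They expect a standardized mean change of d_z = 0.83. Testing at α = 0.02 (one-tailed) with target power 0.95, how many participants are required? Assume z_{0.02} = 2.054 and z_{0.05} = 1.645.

n = 20 pairs

For a paired (one-sample on differences) test: n = ((z_{α} + z_β) / d)².
z_{α} + z_β = 2.054 + 1.645 = 3.699.
n = (3.699 / 0.83)² = 4.457² = 19.86.
Round up.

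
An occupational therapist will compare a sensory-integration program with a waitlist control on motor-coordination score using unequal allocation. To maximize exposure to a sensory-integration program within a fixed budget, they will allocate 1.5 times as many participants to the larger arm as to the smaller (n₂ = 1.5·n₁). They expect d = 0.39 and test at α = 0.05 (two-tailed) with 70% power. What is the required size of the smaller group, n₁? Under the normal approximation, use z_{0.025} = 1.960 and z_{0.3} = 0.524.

n₁ = 68

With allocation ratio k = n₂/n₁ = 1.5, Var(x̄₁−x̄₂) = σ²(1/n₁ + 1/(k·n₁)) = σ²·(k+1)/(k·n₁).
So n₁ = (1 + 1/k)·((z_{α/2} + z_β)/d)² = 1.667 × (2.484/0.39)².
n₁ = 1.667 × 40.57 = 67.6.
Round up: n₁ = 68, giving n₂ = 1.5 × 68 = 102.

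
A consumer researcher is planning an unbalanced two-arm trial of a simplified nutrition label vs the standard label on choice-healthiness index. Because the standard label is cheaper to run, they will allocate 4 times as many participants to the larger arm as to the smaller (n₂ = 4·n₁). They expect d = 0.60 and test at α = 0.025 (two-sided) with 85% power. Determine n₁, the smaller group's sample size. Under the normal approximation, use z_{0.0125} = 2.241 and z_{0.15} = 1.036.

With allocation ratio k = n₂/n₁ = 4, Var(x̄₁−x̄₂) = σ²(1/n₁ + 1/(k·n₁)) = σ²·(k+1)/(k·n₁).
So n₁ = (1 + 1/k)·((z_{α/2} + z_β)/d)² = 1.250 × (3.277/0.60)².
n₁ = 1.250 × 29.83 = 37.3.
Round up: n₁ = 38, giving n₂ = 4 × 38 = 152.

n₁ = 38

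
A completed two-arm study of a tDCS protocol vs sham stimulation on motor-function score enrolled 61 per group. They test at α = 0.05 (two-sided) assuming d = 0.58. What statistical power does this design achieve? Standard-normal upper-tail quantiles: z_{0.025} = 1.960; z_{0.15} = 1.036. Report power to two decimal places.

power ≈ 0.89

For two equal groups, power = Φ(d·√(n/2) − z_{α/2}).
d·√(n/2) = 0.58 × √(61/2) = 0.58 × 5.523 = 3.203.
z_β = 3.203 − 1.960 = 1.243.
Power = Φ(1.243) = 0.893.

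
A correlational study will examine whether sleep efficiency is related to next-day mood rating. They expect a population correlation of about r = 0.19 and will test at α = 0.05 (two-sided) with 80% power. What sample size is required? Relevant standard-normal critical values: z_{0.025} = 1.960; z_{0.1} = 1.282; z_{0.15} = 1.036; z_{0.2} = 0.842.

n = 216

Fisher's z: C = ½·ln((1+r)/(1−r)) = ½·ln(1.4691) = 0.1923.
n = ((z_{α/2} + z_β)/C)² + 3.
(1.960 + 0.842) / 0.1923 = 2.802 / 0.1923 = 14.571.
n = 14.571² + 3 = 212.31 + 3 = 215.3.
Round up.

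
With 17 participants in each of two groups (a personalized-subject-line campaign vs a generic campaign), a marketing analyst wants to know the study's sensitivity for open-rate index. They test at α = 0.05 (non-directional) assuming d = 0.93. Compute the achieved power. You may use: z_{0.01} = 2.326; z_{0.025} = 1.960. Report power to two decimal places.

power ≈ 0.77

For two equal groups, power = Φ(d·√(n/2) − z_{α/2}).
d·√(n/2) = 0.93 × √(17/2) = 0.93 × 2.915 = 2.711.
z_β = 2.711 − 1.960 = 0.751.
Power = Φ(0.751) = 0.774.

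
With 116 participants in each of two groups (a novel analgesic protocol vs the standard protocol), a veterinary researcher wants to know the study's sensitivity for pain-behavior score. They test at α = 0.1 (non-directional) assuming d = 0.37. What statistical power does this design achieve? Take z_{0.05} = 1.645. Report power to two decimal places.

For two equal groups, power = Φ(d·√(n/2) − z_{α/2}).
d·√(n/2) = 0.37 × √(116/2) = 0.37 × 7.616 = 2.818.
z_β = 2.818 − 1.645 = 1.173.
Power = Φ(1.173) = 0.880.

power ≈ 0.88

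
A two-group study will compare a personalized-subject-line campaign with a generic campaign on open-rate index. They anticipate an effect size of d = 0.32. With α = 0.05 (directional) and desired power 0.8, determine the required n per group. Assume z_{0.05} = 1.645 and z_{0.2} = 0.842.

n = 121 per group

For two independent groups with equal n: n = 2·((z_{α} + z_β) / d)².
z_{α} + z_β = 1.645 + 0.842 = 2.487.
n = 2 × (2.487 / 0.32)² = 2 × 7.772² = 2 × 60.40 = 120.8.
Round up to the next whole participant.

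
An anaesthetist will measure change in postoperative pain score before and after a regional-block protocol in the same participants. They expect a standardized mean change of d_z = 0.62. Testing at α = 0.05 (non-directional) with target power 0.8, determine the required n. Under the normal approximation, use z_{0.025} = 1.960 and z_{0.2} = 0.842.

n = 21 pairs

For a paired (one-sample on differences) test: n = ((z_{α/2} + z_β) / d)².
z_{α/2} + z_β = 1.960 + 0.842 = 2.802.
n = (2.802 / 0.62)² = 4.519² = 20.42.
Round up.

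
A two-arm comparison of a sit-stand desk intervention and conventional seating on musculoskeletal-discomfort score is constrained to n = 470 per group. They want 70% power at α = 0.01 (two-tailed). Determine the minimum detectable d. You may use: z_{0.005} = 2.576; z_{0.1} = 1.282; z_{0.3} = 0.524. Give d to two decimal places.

d_min ≈ 0.20

For two independent groups of n = 470 each: d_min = (z_{α/2} + z_β)·√(2/n).
z-sum = 2.576 + 0.524 = 3.100.
d_min = 3.100 × √(2/470) = 3.100 × 0.0652 = 0.202.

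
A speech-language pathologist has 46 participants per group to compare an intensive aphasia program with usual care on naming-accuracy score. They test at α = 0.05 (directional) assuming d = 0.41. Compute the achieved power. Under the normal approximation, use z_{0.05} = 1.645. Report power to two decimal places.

For two equal groups, power = Φ(d·√(n/2) − z_{α}).
d·√(n/2) = 0.41 × √(46/2) = 0.41 × 4.796 = 1.966.
z_β = 1.966 − 1.645 = 0.321.
Power = Φ(0.321) = 0.626.

power ≈ 0.63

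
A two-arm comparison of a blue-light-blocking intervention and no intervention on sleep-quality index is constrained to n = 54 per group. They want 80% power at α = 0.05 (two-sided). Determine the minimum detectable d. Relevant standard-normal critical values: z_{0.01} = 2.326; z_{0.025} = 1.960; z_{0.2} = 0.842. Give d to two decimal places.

d_min ≈ 0.54

For two independent groups of n = 54 each: d_min = (z_{α/2} + z_β)·√(2/n).
z-sum = 1.960 + 0.842 = 2.802.
d_min = 2.802 × √(2/54) = 2.802 × 0.1925 = 0.539.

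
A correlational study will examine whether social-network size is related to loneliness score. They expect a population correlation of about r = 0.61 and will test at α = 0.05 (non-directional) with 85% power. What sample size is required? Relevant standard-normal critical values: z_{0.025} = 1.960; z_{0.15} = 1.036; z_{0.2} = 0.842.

n = 21

Fisher's z: C = ½·ln((1+r)/(1−r)) = ½·ln(4.1282) = 0.7089.
n = ((z_{α/2} + z_β)/C)² + 3.
(1.960 + 1.036) / 0.7089 = 2.996 / 0.7089 = 4.226.
n = 4.226² + 3 = 17.86 + 3 = 20.9.
Round up.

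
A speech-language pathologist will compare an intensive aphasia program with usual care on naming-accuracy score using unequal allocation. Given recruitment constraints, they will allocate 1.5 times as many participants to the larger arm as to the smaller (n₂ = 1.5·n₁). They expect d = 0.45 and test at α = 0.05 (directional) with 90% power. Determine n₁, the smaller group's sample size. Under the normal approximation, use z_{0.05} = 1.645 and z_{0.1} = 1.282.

With allocation ratio k = n₂/n₁ = 1.5, Var(x̄₁−x̄₂) = σ²(1/n₁ + 1/(k·n₁)) = σ²·(k+1)/(k·n₁).
So n₁ = (1 + 1/k)·((z_{α} + z_β)/d)² = 1.667 × (2.927/0.45)².
n₁ = 1.667 × 42.31 = 70.5.
Round up: n₁ = 71, giving n₂ = ⌈1.5 × 71⌉ = ⌈106.5⌉ = 107.

n₁ = 71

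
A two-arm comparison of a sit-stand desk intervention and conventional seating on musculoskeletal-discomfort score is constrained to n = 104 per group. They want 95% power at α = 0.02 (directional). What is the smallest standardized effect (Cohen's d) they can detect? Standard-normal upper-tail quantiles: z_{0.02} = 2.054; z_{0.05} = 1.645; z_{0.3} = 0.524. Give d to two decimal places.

For two independent groups of n = 104 each: d_min = (z_{α} + z_β)·√(2/n).
z-sum = 2.054 + 1.645 = 3.699.
d_min = 3.699 × √(2/104) = 3.699 × 0.1387 = 0.513.

d_min ≈ 0.51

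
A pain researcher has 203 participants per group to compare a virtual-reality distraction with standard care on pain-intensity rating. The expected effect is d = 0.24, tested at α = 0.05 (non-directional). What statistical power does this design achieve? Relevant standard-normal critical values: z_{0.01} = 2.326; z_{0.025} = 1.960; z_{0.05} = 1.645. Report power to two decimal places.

power ≈ 0.68

For two equal groups, power = Φ(d·√(n/2) − z_{α/2}).
d·√(n/2) = 0.24 × √(203/2) = 0.24 × 10.075 = 2.418.
z_β = 2.418 − 1.960 = 0.458.
Power = Φ(0.458) = 0.676.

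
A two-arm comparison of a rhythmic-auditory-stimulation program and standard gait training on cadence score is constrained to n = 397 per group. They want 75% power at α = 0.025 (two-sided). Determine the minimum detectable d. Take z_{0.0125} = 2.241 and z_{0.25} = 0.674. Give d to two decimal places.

For two independent groups of n = 397 each: d_min = (z_{α/2} + z_β)·√(2/n).
z-sum = 2.241 + 0.674 = 2.915.
d_min = 2.915 × √(2/397) = 2.915 × 0.0710 = 0.207.

d_min ≈ 0.21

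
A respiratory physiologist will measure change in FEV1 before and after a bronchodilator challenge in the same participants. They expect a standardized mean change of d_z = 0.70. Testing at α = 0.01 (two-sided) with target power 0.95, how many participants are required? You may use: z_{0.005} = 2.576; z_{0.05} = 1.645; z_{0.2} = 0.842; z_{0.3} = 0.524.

n = 37 pairs

For a paired (one-sample on differences) test: n = ((z_{α/2} + z_β) / d)².
z_{α/2} + z_β = 2.576 + 1.645 = 4.221.
n = (4.221 / 0.70)² = 6.030² = 36.36.
Round up.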